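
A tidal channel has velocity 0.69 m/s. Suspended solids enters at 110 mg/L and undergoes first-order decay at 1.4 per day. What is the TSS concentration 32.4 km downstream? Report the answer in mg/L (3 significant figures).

51.4 mg/L

Travel time t = 32.4 km / 0.69 m/s = 3.24e+04/0.69 = 4.696e+04 s = 0.5435 d.
First-order decay: C = 110·exp(−1.4·0.5435) = 110·0.4673 = 51.4 mg/L.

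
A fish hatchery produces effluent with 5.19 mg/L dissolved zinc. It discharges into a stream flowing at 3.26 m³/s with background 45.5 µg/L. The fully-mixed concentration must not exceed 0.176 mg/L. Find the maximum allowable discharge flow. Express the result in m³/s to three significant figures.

45.5 µg/L = 0.0455 mg/L.
Mass balance at complete mixing: C_std·(Q_w + Q_r) = Q_w·C_e + Q_r·C_b.
Rearranging, Q_w = Q_r·(C_std − C_b)/(C_e − C_std) = 3.26·(0.176 − 0.0455) / (5.19 − 0.176) = 0.08485 m³/s.

0.0848 m³/s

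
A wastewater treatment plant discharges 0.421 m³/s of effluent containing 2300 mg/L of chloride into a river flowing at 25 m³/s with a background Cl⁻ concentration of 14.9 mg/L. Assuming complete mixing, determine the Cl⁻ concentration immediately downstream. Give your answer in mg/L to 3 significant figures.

Flow-weighted mixing gives C = (0.421·2300 + 25·14.9) / (0.421 + 25) = 1341/25.42 = 52.74 mg/L.

52.7 mg/L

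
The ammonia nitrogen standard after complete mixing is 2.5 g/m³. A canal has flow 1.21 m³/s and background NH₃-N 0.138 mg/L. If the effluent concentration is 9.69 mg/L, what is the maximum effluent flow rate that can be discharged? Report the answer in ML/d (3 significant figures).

Mass balance at complete mixing: C_std·(Q_w + Q_r) = Q_w·C_e + Q_r·C_b.
Rearranging, Q_w = Q_r·(C_std − C_b)/(C_e − C_std) = 1.21·(2.5 − 0.138) / (9.69 − 2.5) = 0.3975 m³/s.
= 34.34 ML/d.

34.3 ML/d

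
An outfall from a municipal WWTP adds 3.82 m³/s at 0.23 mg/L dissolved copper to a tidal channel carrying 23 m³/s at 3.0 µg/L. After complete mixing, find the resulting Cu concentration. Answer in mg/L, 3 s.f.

0.0353 mg/L

3.0 µg/L = 0.003 mg/L.
Conservation of mass across the mixing zone: C = (3.82·0.23 + 23·0.003) / (3.82 + 23) = 0.9476/26.82 = 0.03533 mg/L.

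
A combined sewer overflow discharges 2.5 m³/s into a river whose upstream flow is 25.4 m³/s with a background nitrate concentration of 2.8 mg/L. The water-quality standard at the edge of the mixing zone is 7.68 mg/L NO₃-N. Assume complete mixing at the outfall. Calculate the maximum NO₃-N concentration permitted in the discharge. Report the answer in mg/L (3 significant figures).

57.3 mg/L

Mass balance: 7.68·27.9 = 2.5·Cₑ + 25.4·2.8.
Cₑ = (214.3 − 71.12) / 2.5 = 57.26 mg/L.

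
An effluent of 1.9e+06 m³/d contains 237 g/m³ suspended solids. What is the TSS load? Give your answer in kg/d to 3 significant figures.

1.9e+06 m³/d = 21.99 m³/s.
Mass flux = Q·C = 21.99 m³/s × 237 g/m³ = 5212 g/s.
= 5212 g/s × 86.4 = 4.503e+05 kg/d.

450000 kg/d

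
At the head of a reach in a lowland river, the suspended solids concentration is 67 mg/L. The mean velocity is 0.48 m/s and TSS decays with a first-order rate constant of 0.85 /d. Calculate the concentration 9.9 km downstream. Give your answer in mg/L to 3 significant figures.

Travel time t = 9.9 km / 0.48 m/s = 9900/0.48 = 2.062e+04 s = 0.2387 d.
First-order decay: C = 67·exp(−0.85·0.2387) = 67·0.8164 = 54.7 mg/L.

54.7 mg/L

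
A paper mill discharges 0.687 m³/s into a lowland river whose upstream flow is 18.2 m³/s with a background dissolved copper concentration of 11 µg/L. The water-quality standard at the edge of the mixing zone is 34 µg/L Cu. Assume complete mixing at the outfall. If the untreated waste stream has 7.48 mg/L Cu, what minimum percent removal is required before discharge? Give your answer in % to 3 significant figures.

91.4 %

11 µg/L = 0.011 mg/L.
34 µg/L = 0.034 mg/L.
Mass balance: 0.034·18.89 = 0.687·Cₑ + 18.2·0.011.
Cₑ = (0.6422 − 0.2002) / 0.687 = 0.6433 mg/L.
Required removal = 1 − 0.6433/7.48 = 91.4 %.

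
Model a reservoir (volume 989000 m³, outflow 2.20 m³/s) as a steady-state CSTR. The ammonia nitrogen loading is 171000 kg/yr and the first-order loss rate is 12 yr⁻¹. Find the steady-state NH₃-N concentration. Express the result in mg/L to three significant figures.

2.10 mg/L

Outflow Q = 2.20 m³/s × 3.156e+07 s/yr = 6.943e+07 m³/yr.
Steady-state CSTR mass balance: W = Q·C + k·V·C, so C = W/(Q + kV).
Q + kV = 6.943e+07 + 12·989000 = 8.129e+07 m³/yr.
C = 171000/8.129e+07 = 0.002103 kg/m³ = 2.103 mg/L.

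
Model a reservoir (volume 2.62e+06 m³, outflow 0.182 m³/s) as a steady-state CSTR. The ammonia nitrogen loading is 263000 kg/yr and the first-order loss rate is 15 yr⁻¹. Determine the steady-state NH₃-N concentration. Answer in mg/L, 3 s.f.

Outflow Q = 0.182 m³/s × 3.156e+07 s/yr = 5.743e+06 m³/yr.
Steady-state CSTR mass balance: W = Q·C + k·V·C, so C = W/(Q + kV).
Q + kV = 5.743e+06 + 15·2.62e+06 = 4.504e+07 m³/yr.
C = 263000/4.504e+07 = 0.005839 kg/m³ = 5.839 mg/L.

5.84 mg/L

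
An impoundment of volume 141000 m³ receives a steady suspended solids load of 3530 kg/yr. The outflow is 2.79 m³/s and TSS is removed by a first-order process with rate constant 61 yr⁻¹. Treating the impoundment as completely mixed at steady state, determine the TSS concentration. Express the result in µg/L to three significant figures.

Outflow Q = 2.79 m³/s × 3.156e+07 s/yr = 8.805e+07 m³/yr.
Steady-state CSTR mass balance: W = Q·C + k·V·C, so C = W/(Q + kV).
Q + kV = 8.805e+07 + 61·141000 = 9.665e+07 m³/yr.
C = 3530/9.665e+07 = 3.652e-05 kg/m³ = 0.03652 mg/L = 36.52 µg/L.

36.5 µg/L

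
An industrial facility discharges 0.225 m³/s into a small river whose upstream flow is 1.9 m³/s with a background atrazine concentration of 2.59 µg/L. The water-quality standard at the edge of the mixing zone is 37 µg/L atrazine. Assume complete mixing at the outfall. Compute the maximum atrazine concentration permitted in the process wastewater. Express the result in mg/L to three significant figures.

2.59 µg/L = 0.00259 mg/L.
37 µg/L = 0.037 mg/L.
Mass balance: 0.037·2.125 = 0.225·Cₑ + 1.9·0.00259.
Cₑ = (0.07863 − 0.004921) / 0.225 = 0.3276 mg/L.

0.328 mg/L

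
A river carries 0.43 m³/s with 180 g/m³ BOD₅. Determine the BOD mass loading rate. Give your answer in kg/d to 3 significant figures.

6690 kg/d

Mass flux = Q·C = 0.43 m³/s × 180 g/m³ = 77.4 g/s.
= 77.4 g/s × 86.4 = 6687 kg/d.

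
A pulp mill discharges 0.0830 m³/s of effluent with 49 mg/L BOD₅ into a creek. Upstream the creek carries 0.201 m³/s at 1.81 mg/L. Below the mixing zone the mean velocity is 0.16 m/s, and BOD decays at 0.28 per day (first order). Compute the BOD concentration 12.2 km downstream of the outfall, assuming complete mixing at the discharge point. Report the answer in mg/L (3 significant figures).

12.2 mg/L

After complete mixing, C₀ = (0.083·49 + 0.201·1.81) / 0.284 = 15.6 mg/L.
Travel time t = 1.22e+04 m / 0.16 m/s = 7.625e+04 s = 0.8825 d.
C = 15.6·exp(−0.28·0.8825) = 15.6·0.7811 = 12.19 mg/L.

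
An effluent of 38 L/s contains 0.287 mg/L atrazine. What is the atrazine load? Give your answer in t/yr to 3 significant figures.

0.344 t/yr

38 L/s = 0.038 m³/s.
Mass flux = Q·C = 0.038 m³/s × 0.287 g/m³ = 0.01091 g/s.
= 0.01091 g/s × 31.56 = 0.3442 t/yr.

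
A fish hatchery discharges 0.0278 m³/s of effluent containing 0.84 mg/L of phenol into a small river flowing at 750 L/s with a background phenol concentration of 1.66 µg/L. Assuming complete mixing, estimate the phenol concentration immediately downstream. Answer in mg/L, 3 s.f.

0.0316 mg/L

750 L/s = 0.75 m³/s.
1.66 µg/L = 0.00166 mg/L.
Flow-weighted mixing gives C = (0.0278·0.84 + 0.75·0.00166) / (0.0278 + 0.75) = 0.0246/0.7778 = 0.03162 mg/L.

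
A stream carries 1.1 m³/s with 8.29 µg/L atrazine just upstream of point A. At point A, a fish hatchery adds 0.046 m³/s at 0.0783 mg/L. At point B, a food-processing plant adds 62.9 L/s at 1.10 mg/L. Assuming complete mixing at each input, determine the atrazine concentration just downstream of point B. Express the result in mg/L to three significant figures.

8.29 µg/L = 0.00829 mg/L.
After input A: C = (1.1·0.00829 + 0.046·0.0783) / 1.146 = 0.0111 mg/L.
62.9 L/s = 0.0629 m³/s.
After input B: C = (1.146·0.0111 + 0.0629·1.1) / 1.209 = 0.06776 mg/L.

0.0678 mg/L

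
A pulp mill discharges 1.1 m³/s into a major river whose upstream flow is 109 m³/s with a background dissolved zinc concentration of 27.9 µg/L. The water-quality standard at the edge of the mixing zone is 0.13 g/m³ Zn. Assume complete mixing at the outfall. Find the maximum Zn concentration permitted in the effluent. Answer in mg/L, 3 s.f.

27.9 µg/L = 0.0279 mg/L.
Mass balance: 0.13·110.1 = 1.1·Cₑ + 109·0.0279.
Cₑ = (14.31 − 3.041) / 1.1 = 10.25 mg/L.

10.2 mg/L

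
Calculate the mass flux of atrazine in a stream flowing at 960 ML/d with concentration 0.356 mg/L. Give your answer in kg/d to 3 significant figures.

342 kg/d

960 ML/d = 11.11 m³/s.
Mass flux = Q·C = 11.11 m³/s × 0.356 g/m³ = 3.956 g/s.
= 3.956 g/s × 86.4 = 341.8 kg/d.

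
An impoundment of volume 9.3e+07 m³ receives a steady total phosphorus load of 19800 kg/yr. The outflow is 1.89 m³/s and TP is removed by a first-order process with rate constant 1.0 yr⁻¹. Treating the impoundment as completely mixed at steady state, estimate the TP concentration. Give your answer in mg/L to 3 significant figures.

0.130 mg/L

Outflow Q = 1.89 m³/s × 3.156e+07 s/yr = 5.964e+07 m³/yr.
Steady-state CSTR mass balance: W = Q·C + k·V·C, so C = W/(Q + kV).
Q + kV = 5.964e+07 + 1.0·9.3e+07 = 1.526e+08 m³/yr.
C = 19800/1.526e+08 = 0.0001297 kg/m³ = 0.1297 mg/L.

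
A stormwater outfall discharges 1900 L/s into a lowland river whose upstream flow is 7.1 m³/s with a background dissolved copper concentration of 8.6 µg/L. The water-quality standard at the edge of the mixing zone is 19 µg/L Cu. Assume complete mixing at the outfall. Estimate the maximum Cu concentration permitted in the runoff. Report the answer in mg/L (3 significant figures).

1900 L/s = 1.9 m³/s.
8.6 µg/L = 0.0086 mg/L.
19 µg/L = 0.019 mg/L.
Mass balance: 0.019·9 = 1.9·Cₑ + 7.1·0.0086.
Cₑ = (0.171 − 0.06106) / 1.9 = 0.05786 mg/L.

0.0579 mg/L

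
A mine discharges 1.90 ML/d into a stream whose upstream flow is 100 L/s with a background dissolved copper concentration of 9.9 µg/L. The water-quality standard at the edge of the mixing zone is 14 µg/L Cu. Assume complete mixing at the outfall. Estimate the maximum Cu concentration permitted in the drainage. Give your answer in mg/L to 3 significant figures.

1.90 ML/d = 0.02199 m³/s.
100 L/s = 0.1 m³/s.
9.9 µg/L = 0.0099 mg/L.
14 µg/L = 0.014 mg/L.
Mass balance: 0.014·0.122 = 0.02199·Cₑ + 0.1·0.0099.
Cₑ = (0.001708 − 0.00099) / 0.02199 = 0.03264 mg/L.

0.0326 mg/L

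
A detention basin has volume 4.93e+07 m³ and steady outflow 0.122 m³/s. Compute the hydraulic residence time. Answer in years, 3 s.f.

Q = 0.122 m³/s × 3.156e+07 s/yr = 3.85e+06 m³/yr.
Hydraulic residence time τ = V/Q = 4.93e+07/3.85e+06 = 12.81 yr.

12.8 yr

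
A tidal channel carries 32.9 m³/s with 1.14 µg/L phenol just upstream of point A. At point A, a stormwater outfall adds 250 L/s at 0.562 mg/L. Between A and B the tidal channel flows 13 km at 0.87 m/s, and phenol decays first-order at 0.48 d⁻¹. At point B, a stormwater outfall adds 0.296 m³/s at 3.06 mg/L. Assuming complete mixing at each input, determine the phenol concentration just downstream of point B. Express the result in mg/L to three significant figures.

1.14 µg/L = 0.00114 mg/L.
250 L/s = 0.25 m³/s.
After input A: C = (32.9·0.00114 + 0.25·0.562) / 33.15 = 0.00537 mg/L.
Over the 13 km reach to input B (t = 1.494e+04 s = 0.1729 d), decay gives C = 0.00537·exp(−0.48·0.1729) = 0.004942 mg/L.
After input B: C = (33.15·0.004942 + 0.296·3.06) / 33.45 = 0.03198 mg/L.

0.0320 mg/L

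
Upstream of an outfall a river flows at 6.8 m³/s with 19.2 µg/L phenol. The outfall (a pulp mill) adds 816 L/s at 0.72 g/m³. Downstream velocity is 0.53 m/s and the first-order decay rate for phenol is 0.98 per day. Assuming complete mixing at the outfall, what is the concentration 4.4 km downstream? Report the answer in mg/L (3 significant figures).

0.0858 mg/L

816 L/s = 0.816 m³/s.
19.2 µg/L = 0.0192 mg/L.
After complete mixing, C₀ = (0.816·0.72 + 6.8·0.0192) / 7.616 = 0.09429 mg/L.
Travel time t = 4400 m / 0.53 m/s = 8302 s = 0.09609 d.
C = 0.09429·exp(−0.98·0.09609) = 0.09429·0.9101 = 0.08581 mg/L.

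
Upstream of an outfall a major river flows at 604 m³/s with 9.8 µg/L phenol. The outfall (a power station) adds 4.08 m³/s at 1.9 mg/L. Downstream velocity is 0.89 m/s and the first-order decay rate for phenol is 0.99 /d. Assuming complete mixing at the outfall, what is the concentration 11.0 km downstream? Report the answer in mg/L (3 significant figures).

0.0195 mg/L

9.8 µg/L = 0.0098 mg/L.
After complete mixing, C₀ = (4.08·1.9 + 604·0.0098) / 608.1 = 0.02248 mg/L.
Travel time t = 1.1e+04 m / 0.89 m/s = 1.236e+04 s = 0.1431 d.
C = 0.02248·exp(−0.99·0.1431) = 0.02248·0.868 = 0.01951 mg/L.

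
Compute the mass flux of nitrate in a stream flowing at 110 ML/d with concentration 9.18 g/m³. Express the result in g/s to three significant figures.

110 ML/d = 1.273 m³/s.
Mass flux = Q·C = 1.273 m³/s × 9.18 g/m³ = 11.69 g/s.

11.7 g/s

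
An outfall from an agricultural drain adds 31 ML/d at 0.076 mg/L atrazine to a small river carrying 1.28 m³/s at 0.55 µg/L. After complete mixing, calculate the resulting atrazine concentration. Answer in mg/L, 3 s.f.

31 ML/d = 0.3588 m³/s.
0.55 µg/L = 0.00055 mg/L.
Conservation of mass across the mixing zone: C = (0.3588·0.076 + 1.28·0.00055) / (0.3588 + 1.28) = 0.02797/1.639 = 0.01707 mg/L.

0.0171 mg/L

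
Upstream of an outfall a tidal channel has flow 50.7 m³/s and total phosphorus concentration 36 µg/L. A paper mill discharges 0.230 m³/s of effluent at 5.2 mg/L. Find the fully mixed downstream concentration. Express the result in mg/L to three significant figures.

36 µg/L = 0.036 mg/L.
Flow-weighted mixing gives C = (0.23·5.2 + 50.7·0.036) / (0.23 + 50.7) = 3.021/50.93 = 0.05932 mg/L.

0.0593 mg/L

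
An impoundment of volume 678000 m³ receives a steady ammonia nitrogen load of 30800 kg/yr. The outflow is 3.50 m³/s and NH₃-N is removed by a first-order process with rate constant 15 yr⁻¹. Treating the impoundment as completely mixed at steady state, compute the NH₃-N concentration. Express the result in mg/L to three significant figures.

Outflow Q = 3.50 m³/s × 3.156e+07 s/yr = 1.105e+08 m³/yr.
Steady-state CSTR mass balance: W = Q·C + k·V·C, so C = W/(Q + kV).
Q + kV = 1.105e+08 + 15·678000 = 1.206e+08 m³/yr.
C = 30800/1.206e+08 = 0.0002553 kg/m³ = 0.2553 mg/L.

0.255 mg/L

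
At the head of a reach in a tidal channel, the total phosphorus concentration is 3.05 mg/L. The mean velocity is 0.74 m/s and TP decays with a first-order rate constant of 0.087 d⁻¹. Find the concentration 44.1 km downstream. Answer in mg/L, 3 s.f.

Travel time t = 44.1 km / 0.74 m/s = 4.41e+04/0.74 = 5.959e+04 s = 0.6898 d.
First-order decay: C = 3.05·exp(−0.087·0.6898) = 3.05·0.9418 = 2.872 mg/L.

2.87 mg/L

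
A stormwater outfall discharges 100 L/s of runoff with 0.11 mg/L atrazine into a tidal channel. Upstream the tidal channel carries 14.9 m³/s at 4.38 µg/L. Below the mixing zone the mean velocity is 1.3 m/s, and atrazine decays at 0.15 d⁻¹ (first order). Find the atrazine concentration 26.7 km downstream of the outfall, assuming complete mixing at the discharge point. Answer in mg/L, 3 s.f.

100 L/s = 0.1 m³/s.
4.38 µg/L = 0.00438 mg/L.
After complete mixing, C₀ = (0.1·0.11 + 14.9·0.00438) / 15 = 0.005084 mg/L.
Travel time t = 2.67e+04 m / 1.3 m/s = 2.054e+04 s = 0.2377 d.
C = 0.005084·exp(−0.15·0.2377) = 0.005084·0.965 = 0.004906 mg/L.

0.00491 mg/L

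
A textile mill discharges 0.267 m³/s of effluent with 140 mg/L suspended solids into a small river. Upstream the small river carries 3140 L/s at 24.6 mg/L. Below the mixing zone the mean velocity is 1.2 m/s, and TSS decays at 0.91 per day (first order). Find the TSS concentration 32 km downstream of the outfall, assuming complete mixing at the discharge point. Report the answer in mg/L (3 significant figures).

3140 L/s = 3.14 m³/s.
After complete mixing, C₀ = (0.267·140 + 3.14·24.6) / 3.407 = 33.64 mg/L.
Travel time t = 3.2e+04 m / 1.2 m/s = 2.667e+04 s = 0.3086 d.
C = 33.64·exp(−0.91·0.3086) = 33.64·0.7551 = 25.41 mg/L.

25.4 mg/L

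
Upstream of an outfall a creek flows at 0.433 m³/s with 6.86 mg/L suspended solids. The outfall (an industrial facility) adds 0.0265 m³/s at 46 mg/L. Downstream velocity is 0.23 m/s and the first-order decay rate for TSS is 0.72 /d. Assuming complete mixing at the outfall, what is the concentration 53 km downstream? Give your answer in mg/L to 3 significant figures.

After complete mixing, C₀ = (0.0265·46 + 0.433·6.86) / 0.4595 = 9.117 mg/L.
Travel time t = 5.3e+04 m / 0.23 m/s = 2.304e+05 s = 2.667 d.
C = 9.117·exp(−0.72·2.667) = 9.117·0.1466 = 1.336 mg/L.

1.34 mg/L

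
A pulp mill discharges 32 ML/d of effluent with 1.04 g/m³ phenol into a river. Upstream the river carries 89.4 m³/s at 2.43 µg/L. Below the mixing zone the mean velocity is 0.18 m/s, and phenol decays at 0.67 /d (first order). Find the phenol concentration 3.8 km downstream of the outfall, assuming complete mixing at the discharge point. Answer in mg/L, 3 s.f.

0.00570 mg/L

32 ML/d = 0.3704 m³/s.
2.43 µg/L = 0.00243 mg/L.
After complete mixing, C₀ = (0.3704·1.04 + 89.4·0.00243) / 89.77 = 0.006711 mg/L.
Travel time t = 3800 m / 0.18 m/s = 2.111e+04 s = 0.2443 d.
C = 0.006711·exp(−0.67·0.2443) = 0.006711·0.849 = 0.005697 mg/L.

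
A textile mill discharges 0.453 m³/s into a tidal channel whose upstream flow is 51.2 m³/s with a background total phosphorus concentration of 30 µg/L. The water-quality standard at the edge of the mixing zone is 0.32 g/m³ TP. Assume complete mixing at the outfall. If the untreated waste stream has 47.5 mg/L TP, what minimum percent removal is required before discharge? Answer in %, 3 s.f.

30 µg/L = 0.03 mg/L.
Mass balance: 0.32·51.65 = 0.453·Cₑ + 51.2·0.03.
Cₑ = (16.53 − 1.536) / 0.453 = 33.1 mg/L.
Required removal = 1 − 33.1/47.5 = 30.32 %.

30.3 %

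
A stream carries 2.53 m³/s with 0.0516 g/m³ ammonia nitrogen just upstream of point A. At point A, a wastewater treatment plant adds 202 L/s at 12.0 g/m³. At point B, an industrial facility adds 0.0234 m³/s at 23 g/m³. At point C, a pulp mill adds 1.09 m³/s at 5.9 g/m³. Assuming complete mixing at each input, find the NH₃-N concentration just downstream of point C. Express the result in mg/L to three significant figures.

2.48 mg/L

202 L/s = 0.202 m³/s.
After input A: C = (2.53·0.0516 + 0.202·12) / 2.732 = 0.935 mg/L.
After input B: C = (2.732·0.935 + 0.0234·23) / 2.755 = 1.122 mg/L.
After input C: C = (2.755·1.122 + 1.09·5.9) / 3.845 = 2.477 mg/L.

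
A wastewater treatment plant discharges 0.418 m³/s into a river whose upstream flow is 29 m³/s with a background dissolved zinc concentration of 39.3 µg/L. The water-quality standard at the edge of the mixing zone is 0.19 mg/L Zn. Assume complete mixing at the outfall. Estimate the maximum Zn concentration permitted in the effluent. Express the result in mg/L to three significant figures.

10.6 mg/L

39.3 µg/L = 0.0393 mg/L.
Mass balance: 0.19·29.42 = 0.418·Cₑ + 29·0.0393.
Cₑ = (5.589 − 1.14) / 0.418 = 10.65 mg/L.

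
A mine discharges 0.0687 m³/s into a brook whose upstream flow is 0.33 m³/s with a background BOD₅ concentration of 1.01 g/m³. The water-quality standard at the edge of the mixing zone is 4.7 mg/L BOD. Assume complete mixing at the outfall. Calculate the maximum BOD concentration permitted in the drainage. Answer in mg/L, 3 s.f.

Mass balance: 4.7·0.3987 = 0.0687·Cₑ + 0.33·1.01.
Cₑ = (1.874 − 0.3333) / 0.0687 = 22.42 mg/L.

22.4 mg/L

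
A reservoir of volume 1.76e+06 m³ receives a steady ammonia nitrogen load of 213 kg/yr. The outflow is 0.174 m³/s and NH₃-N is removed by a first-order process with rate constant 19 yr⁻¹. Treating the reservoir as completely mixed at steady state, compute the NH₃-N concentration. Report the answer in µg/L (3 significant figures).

Outflow Q = 0.174 m³/s × 3.156e+07 s/yr = 5.491e+06 m³/yr.
Steady-state CSTR mass balance: W = Q·C + k·V·C, so C = W/(Q + kV).
Q + kV = 5.491e+06 + 19·1.76e+06 = 3.893e+07 m³/yr.
C = 213/3.893e+07 = 5.471e-06 kg/m³ = 0.005471 mg/L = 5.471 µg/L.

5.47 µg/L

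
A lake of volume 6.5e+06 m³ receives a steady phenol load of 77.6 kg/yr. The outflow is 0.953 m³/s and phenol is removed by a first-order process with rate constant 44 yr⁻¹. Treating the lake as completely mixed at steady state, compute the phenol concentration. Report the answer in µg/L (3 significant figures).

0.246 µg/L

Outflow Q = 0.953 m³/s × 3.156e+07 s/yr = 3.007e+07 m³/yr.
Steady-state CSTR mass balance: W = Q·C + k·V·C, so C = W/(Q + kV).
Q + kV = 3.007e+07 + 44·6.5e+06 = 3.161e+08 m³/yr.
C = 77.6/3.161e+08 = 2.455e-07 kg/m³ = 0.0002455 mg/L = 0.2455 µg/L.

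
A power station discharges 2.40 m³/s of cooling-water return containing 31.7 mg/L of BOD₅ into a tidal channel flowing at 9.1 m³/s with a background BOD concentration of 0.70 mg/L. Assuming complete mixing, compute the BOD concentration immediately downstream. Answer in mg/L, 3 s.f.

7.17 mg/L

By mass balance at complete mixing, C = (2.4·31.7 + 9.1·0.7) / (2.4 + 9.1) = 82.45/11.5 = 7.17 mg/L.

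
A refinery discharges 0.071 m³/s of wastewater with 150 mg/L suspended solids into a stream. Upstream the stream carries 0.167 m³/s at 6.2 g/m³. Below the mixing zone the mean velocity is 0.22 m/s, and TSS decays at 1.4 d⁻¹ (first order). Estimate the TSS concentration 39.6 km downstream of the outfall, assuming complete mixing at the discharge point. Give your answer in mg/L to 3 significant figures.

After complete mixing, C₀ = (0.071·150 + 0.167·6.2) / 0.238 = 49.1 mg/L.
Travel time t = 3.96e+04 m / 0.22 m/s = 1.8e+05 s = 2.083 d.
C = 49.1·exp(−1.4·2.083) = 49.1·0.05411 = 2.657 mg/L.

2.66 mg/L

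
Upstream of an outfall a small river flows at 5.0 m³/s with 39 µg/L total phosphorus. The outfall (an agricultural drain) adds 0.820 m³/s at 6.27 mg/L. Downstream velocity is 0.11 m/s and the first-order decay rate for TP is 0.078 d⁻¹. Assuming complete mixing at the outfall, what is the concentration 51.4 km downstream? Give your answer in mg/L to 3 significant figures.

0.601 mg/L

39 µg/L = 0.039 mg/L.
After complete mixing, C₀ = (0.82·6.27 + 5·0.039) / 5.82 = 0.9169 mg/L.
Travel time t = 5.14e+04 m / 0.11 m/s = 4.673e+05 s = 5.408 d.
C = 0.9169·exp(−0.078·5.408) = 0.9169·0.6558 = 0.6013 mg/L.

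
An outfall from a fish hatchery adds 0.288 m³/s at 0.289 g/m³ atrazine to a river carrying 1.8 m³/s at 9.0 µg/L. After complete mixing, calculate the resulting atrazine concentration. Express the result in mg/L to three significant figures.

9.0 µg/L = 0.009 mg/L.
By mass balance at complete mixing, C = (0.288·0.289 + 1.8·0.009) / (0.288 + 1.8) = 0.09943/2.088 = 0.04762 mg/L.

0.0476 mg/L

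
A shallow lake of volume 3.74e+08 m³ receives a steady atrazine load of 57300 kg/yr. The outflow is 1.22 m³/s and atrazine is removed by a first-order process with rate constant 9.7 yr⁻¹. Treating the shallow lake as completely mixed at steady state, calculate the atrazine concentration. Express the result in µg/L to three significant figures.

15.6 µg/L

Outflow Q = 1.22 m³/s × 3.156e+07 s/yr = 3.85e+07 m³/yr.
Steady-state CSTR mass balance: W = Q·C + k·V·C, so C = W/(Q + kV).
Q + kV = 3.85e+07 + 9.7·3.74e+08 = 3.666e+09 m³/yr.
C = 57300/3.666e+09 = 1.563e-05 kg/m³ = 0.01563 mg/L = 15.63 µg/L.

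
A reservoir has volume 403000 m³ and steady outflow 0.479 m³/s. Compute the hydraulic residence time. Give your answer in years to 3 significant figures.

Q = 0.479 m³/s × 3.156e+07 s/yr = 1.512e+07 m³/yr.
Hydraulic residence time τ = V/Q = 403000/1.512e+07 = 0.02666 yr.

0.0267 yr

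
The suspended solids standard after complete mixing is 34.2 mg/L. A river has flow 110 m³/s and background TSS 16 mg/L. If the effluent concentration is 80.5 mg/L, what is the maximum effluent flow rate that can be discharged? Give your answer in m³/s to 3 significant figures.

Mass balance at complete mixing: C_std·(Q_w + Q_r) = Q_w·C_e + Q_r·C_b.
Rearranging, Q_w = Q_r·(C_std − C_b)/(C_e − C_std) = 110·(34.2 − 16) / (80.5 − 34.2) = 43.24 m³/s.

43.2 m³/s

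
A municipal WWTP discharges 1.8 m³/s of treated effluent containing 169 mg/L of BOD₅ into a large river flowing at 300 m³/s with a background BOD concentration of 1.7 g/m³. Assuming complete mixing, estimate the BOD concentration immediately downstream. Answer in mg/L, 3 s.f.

2.70 mg/L

Flow-weighted mixing gives C = (1.8·169 + 300·1.7) / (1.8 + 300) = 814.2/301.8 = 2.698 mg/L.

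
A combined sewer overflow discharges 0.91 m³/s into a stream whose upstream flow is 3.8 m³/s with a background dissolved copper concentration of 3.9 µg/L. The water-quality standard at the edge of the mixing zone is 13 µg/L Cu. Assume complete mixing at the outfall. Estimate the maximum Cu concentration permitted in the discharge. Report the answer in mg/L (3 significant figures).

3.9 µg/L = 0.0039 mg/L.
13 µg/L = 0.013 mg/L.
Mass balance: 0.013·4.71 = 0.91·Cₑ + 3.8·0.0039.
Cₑ = (0.06123 − 0.01482) / 0.91 = 0.051 mg/L.

0.0510 mg/L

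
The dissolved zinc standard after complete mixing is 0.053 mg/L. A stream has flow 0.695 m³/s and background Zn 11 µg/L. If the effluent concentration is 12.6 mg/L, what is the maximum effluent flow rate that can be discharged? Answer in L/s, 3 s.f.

11 µg/L = 0.011 mg/L.
Mass balance at complete mixing: C_std·(Q_w + Q_r) = Q_w·C_e + Q_r·C_b.
Rearranging, Q_w = Q_r·(C_std − C_b)/(C_e − C_std) = 0.695·(0.053 − 0.011) / (12.6 − 0.053) = 0.002326 m³/s.
= 2.326 L/s.

2.33 L/s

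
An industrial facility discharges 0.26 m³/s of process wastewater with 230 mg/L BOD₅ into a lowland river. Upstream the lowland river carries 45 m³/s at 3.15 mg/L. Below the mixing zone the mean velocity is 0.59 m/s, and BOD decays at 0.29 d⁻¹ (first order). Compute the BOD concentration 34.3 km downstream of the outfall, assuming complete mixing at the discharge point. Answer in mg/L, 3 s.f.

3.66 mg/L

After complete mixing, C₀ = (0.26·230 + 45·3.15) / 45.26 = 4.453 mg/L.
Travel time t = 3.43e+04 m / 0.59 m/s = 5.814e+04 s = 0.6729 d.
C = 4.453·exp(−0.29·0.6729) = 4.453·0.8227 = 3.664 mg/L.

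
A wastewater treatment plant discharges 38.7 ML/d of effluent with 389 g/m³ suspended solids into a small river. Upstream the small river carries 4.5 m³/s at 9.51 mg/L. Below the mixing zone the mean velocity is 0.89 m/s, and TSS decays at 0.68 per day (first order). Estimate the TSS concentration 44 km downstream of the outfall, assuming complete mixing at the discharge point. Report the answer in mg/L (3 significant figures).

38.7 ML/d = 0.4479 m³/s.
After complete mixing, C₀ = (0.4479·389 + 4.5·9.51) / 4.948 = 43.86 mg/L.
Travel time t = 4.4e+04 m / 0.89 m/s = 4.944e+04 s = 0.5722 d.
C = 43.86·exp(−0.68·0.5722) = 43.86·0.6777 = 29.73 mg/L.

29.7 mg/L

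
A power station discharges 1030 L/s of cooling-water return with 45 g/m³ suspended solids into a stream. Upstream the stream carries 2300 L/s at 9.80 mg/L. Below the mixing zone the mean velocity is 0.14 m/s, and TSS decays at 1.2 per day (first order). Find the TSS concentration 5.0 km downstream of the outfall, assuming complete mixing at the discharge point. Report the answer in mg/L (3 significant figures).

12.6 mg/L

1030 L/s = 1.03 m³/s.
2300 L/s = 2.3 m³/s.
After complete mixing, C₀ = (1.03·45 + 2.3·9.8) / 3.33 = 20.69 mg/L.
Travel time t = 5000 m / 0.14 m/s = 3.571e+04 s = 0.4134 d.
C = 20.69·exp(−1.2·0.4134) = 20.69·0.6089 = 12.6 mg/L.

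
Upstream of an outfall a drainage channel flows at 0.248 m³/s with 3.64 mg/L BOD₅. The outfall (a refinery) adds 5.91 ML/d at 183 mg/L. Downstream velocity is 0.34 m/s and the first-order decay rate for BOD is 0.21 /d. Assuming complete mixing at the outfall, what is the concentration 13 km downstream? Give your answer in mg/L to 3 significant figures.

5.91 ML/d = 0.0684 m³/s.
After complete mixing, C₀ = (0.0684·183 + 0.248·3.64) / 0.3164 = 42.42 mg/L.
Travel time t = 1.3e+04 m / 0.34 m/s = 3.824e+04 s = 0.4425 d.
C = 42.42·exp(−0.21·0.4425) = 42.42·0.9113 = 38.65 mg/L.

38.7 mg/L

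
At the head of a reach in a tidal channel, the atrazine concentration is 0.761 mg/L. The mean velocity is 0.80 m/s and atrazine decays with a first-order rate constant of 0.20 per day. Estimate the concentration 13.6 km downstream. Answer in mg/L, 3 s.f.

0.732 mg/L

Travel time t = 13.6 km / 0.80 m/s = 1.36e+04/0.80 = 1.7e+04 s = 0.1968 d.
First-order decay: C = 0.761·exp(−0.20·0.1968) = 0.761·0.9614 = 0.7316 mg/L.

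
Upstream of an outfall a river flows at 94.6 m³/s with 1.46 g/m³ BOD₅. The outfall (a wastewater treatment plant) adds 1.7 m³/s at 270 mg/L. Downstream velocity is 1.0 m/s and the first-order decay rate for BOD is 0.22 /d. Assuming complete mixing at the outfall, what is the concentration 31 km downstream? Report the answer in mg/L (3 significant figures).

After complete mixing, C₀ = (1.7·270 + 94.6·1.46) / 96.3 = 6.201 mg/L.
Travel time t = 3.1e+04 m / 1.0 m/s = 3.1e+04 s = 0.3588 d.
C = 6.201·exp(−0.22·0.3588) = 6.201·0.9241 = 5.73 mg/L.

5.73 mg/L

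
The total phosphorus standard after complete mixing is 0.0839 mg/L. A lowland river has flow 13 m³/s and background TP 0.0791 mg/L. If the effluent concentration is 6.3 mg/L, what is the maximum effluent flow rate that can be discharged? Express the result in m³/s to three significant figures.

Mass balance at complete mixing: C_std·(Q_w + Q_r) = Q_w·C_e + Q_r·C_b.
Rearranging, Q_w = Q_r·(C_std − C_b)/(C_e − C_std) = 13·(0.0839 − 0.0791) / (6.3 − 0.0839) = 0.01004 m³/s.

0.0100 m³/s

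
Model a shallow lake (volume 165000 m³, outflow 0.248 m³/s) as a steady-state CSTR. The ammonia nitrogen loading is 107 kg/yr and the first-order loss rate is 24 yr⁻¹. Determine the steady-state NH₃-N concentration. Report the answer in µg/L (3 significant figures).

Outflow Q = 0.248 m³/s × 3.156e+07 s/yr = 7.826e+06 m³/yr.
Steady-state CSTR mass balance: W = Q·C + k·V·C, so C = W/(Q + kV).
Q + kV = 7.826e+06 + 24·165000 = 1.179e+07 m³/yr.
C = 107/1.179e+07 = 9.078e-06 kg/m³ = 0.009078 mg/L = 9.078 µg/L.

9.08 µg/L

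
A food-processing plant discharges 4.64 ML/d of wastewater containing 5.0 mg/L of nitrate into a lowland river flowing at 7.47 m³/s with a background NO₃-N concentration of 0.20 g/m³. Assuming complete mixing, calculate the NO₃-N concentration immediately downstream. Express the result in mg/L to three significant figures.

4.64 ML/d = 0.0537 m³/s.
Flow-weighted mixing gives C = (0.0537·5 + 7.47·0.2) / (0.0537 + 7.47) = 1.763/7.524 = 0.2343 mg/L.

0.234 mg/L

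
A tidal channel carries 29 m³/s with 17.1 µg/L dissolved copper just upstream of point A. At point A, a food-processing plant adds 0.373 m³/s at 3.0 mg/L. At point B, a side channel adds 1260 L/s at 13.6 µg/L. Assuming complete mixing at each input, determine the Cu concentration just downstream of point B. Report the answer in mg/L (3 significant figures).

0.0533 mg/L

17.1 µg/L = 0.0171 mg/L.
After input A: C = (29·0.0171 + 0.373·3) / 29.37 = 0.05498 mg/L.
1260 L/s = 1.26 m³/s.
13.6 µg/L = 0.0136 mg/L.
After input B: C = (29.37·0.05498 + 1.26·0.0136) / 30.63 = 0.05328 mg/L.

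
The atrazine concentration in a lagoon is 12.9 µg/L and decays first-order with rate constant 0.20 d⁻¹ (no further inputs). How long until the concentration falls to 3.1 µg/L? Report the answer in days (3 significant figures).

7.13 d

t = ln(C₀/C)/k = ln(12.9/3.1)/0.20 = 1.426/0.20 = 7.129 d.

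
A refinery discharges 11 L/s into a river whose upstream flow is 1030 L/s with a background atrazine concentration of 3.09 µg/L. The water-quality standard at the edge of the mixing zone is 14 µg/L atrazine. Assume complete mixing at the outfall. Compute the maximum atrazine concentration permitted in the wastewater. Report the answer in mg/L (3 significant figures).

1.04 mg/L

11 L/s = 0.011 m³/s.
1030 L/s = 1.03 m³/s.
3.09 µg/L = 0.00309 mg/L.
14 µg/L = 0.014 mg/L.
Mass balance: 0.014·1.041 = 0.011·Cₑ + 1.03·0.00309.
Cₑ = (0.01457 − 0.003183) / 0.011 = 1.036 mg/L.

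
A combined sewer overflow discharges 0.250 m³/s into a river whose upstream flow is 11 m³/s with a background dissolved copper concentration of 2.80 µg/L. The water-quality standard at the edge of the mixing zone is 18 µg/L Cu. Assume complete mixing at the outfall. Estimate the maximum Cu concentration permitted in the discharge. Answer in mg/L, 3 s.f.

0.687 mg/L

2.80 µg/L = 0.0028 mg/L.
18 µg/L = 0.018 mg/L.
Mass balance: 0.018·11.25 = 0.25·Cₑ + 11·0.0028.
Cₑ = (0.2025 − 0.0308) / 0.25 = 0.6868 mg/L.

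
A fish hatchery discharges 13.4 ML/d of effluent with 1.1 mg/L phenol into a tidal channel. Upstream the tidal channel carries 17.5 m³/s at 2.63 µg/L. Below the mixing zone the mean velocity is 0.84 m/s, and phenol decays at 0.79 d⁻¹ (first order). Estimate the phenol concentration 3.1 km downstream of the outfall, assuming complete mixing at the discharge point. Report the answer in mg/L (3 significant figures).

13.4 ML/d = 0.1551 m³/s.
2.63 µg/L = 0.00263 mg/L.
After complete mixing, C₀ = (0.1551·1.1 + 17.5·0.00263) / 17.66 = 0.01227 mg/L.
Travel time t = 3100 m / 0.84 m/s = 3690 s = 0.04271 d.
C = 0.01227·exp(−0.79·0.04271) = 0.01227·0.9668 = 0.01186 mg/L.

0.0119 mg/L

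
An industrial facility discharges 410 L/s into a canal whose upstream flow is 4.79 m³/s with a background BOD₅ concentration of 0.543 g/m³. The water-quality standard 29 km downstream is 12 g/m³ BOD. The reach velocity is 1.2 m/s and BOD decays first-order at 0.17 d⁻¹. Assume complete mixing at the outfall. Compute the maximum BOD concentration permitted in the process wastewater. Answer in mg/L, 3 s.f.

153 mg/L

410 L/s = 0.41 m³/s.
Travel time to the compliance point: t = 2.9e+04/1.2 = 2.417e+04 s = 0.2797 d; decay factor exp(−0.17·0.2797) = 0.9536.
So the concentration just after mixing may be at most 12/0.9536 = 12.58 mg/L.
Mass balance: 12.58·5.2 = 0.41·Cₑ + 4.79·0.543.
Cₑ = (65.44 − 2.601) / 0.41 = 153.3 mg/L.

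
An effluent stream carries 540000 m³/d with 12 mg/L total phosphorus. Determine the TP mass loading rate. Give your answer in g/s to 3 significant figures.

540000 m³/d = 6.25 m³/s.
Mass flux = Q·C = 6.25 m³/s × 12 g/m³ = 75 g/s.

75.0 g/s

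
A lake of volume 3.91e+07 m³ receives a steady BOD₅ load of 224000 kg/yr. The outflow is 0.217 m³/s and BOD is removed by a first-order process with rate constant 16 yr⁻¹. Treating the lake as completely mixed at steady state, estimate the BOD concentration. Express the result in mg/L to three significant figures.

Outflow Q = 0.217 m³/s × 3.156e+07 s/yr = 6.848e+06 m³/yr.
Steady-state CSTR mass balance: W = Q·C + k·V·C, so C = W/(Q + kV).
Q + kV = 6.848e+06 + 16·3.91e+07 = 6.324e+08 m³/yr.
C = 224000/6.324e+08 = 0.0003542 kg/m³ = 0.3542 mg/L.

0.354 mg/L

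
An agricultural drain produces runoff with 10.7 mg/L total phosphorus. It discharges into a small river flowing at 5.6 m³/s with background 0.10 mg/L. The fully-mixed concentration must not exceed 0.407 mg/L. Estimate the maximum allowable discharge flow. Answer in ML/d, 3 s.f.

Mass balance at complete mixing: C_std·(Q_w + Q_r) = Q_w·C_e + Q_r·C_b.
Rearranging, Q_w = Q_r·(C_std − C_b)/(C_e − C_std) = 5.6·(0.407 − 0.1) / (10.7 − 0.407) = 0.167 m³/s.
= 14.43 ML/d.

14.4 ML/d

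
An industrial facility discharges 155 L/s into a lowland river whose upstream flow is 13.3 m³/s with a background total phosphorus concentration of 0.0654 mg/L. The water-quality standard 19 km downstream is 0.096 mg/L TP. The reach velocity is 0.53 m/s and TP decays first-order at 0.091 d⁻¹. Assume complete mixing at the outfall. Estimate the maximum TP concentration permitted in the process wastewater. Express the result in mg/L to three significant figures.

3.04 mg/L

155 L/s = 0.155 m³/s.
Travel time to the compliance point: t = 1.9e+04/0.53 = 3.585e+04 s = 0.4149 d; decay factor exp(−0.091·0.4149) = 0.9629.
So the concentration just after mixing may be at most 0.096/0.9629 = 0.09969 mg/L.
Mass balance: 0.09969·13.46 = 0.155·Cₑ + 13.3·0.0654.
Cₑ = (1.341 − 0.8698) / 0.155 = 3.042 mg/L.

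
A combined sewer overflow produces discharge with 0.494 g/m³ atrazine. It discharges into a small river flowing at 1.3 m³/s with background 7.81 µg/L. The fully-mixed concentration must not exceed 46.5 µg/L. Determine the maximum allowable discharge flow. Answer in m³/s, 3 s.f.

0.112 m³/s

7.81 µg/L = 0.00781 mg/L.
46.5 µg/L = 0.0465 mg/L.
Mass balance at complete mixing: C_std·(Q_w + Q_r) = Q_w·C_e + Q_r·C_b.
Rearranging, Q_w = Q_r·(C_std − C_b)/(C_e − C_std) = 1.3·(0.0465 − 0.00781) / (0.494 − 0.0465) = 0.1124 m³/s.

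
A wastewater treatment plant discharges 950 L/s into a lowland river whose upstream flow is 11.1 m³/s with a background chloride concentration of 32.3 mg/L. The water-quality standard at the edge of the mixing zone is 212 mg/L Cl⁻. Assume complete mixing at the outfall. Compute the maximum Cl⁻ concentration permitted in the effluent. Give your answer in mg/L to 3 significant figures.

2310 mg/L

950 L/s = 0.95 m³/s.
Mass balance: 212·12.05 = 0.95·Cₑ + 11.1·32.3.
Cₑ = (2555 − 358.5) / 0.95 = 2312 mg/L.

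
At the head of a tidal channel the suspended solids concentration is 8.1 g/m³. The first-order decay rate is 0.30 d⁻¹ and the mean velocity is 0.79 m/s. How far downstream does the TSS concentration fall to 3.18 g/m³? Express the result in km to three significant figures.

From C = C₀·e^(−kt), t = ln(C₀/C)/k = ln(8.1/3.18)/0.30 = 0.935/0.30 = 3.117 d.
Distance = v·t = 0.79 m/s × 2.693e+05 s = 2.127e+05 m = 212.7 km.

213 km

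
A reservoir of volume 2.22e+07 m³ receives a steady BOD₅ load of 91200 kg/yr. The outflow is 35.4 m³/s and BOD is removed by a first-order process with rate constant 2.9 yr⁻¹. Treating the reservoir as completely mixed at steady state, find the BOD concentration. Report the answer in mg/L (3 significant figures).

Outflow Q = 35.4 m³/s × 3.156e+07 s/yr = 1.117e+09 m³/yr.
Steady-state CSTR mass balance: W = Q·C + k·V·C, so C = W/(Q + kV).
Q + kV = 1.117e+09 + 2.9·2.22e+07 = 1.182e+09 m³/yr.
C = 91200/1.182e+09 = 7.719e-05 kg/m³ = 0.07719 mg/L.

0.0772 mg/L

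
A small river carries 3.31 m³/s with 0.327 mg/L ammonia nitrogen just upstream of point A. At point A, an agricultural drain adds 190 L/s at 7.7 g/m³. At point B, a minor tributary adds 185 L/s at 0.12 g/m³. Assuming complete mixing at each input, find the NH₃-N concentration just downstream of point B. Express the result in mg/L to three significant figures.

190 L/s = 0.19 m³/s.
After input A: C = (3.31·0.327 + 0.19·7.7) / 3.5 = 0.7272 mg/L.
185 L/s = 0.185 m³/s.
After input B: C = (3.5·0.7272 + 0.185·0.12) / 3.685 = 0.6968 mg/L.

0.697 mg/L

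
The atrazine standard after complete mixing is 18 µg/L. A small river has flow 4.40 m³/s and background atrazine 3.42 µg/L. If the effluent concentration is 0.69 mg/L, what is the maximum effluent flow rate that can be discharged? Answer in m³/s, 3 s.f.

3.42 µg/L = 0.00342 mg/L.
18 µg/L = 0.018 mg/L.
Mass balance at complete mixing: C_std·(Q_w + Q_r) = Q_w·C_e + Q_r·C_b.
Rearranging, Q_w = Q_r·(C_std − C_b)/(C_e − C_std) = 4.40·(0.018 − 0.00342) / (0.69 − 0.018) = 0.09546 m³/s.

0.0955 m³/s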